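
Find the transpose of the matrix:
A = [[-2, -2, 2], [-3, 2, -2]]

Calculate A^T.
[[-2, -3], [-2, 2], [2, -2]]

The transpose sends entry (i,j) to (j,i); rows become columns.
Row 0 of A: [-2, -2, 2] -> column 0 of A^T.
Row 1 of A: [-3, 2, -2] -> column 1 of A^T.
A^T = [[-2, -3], [-2, 2], [2, -2]]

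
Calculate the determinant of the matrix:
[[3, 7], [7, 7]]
-28

For a 2×2 matrix [[a, b], [c, d]], det = ad - bc
det = (3)(7) - (7)(7) = 21 - 49 = -28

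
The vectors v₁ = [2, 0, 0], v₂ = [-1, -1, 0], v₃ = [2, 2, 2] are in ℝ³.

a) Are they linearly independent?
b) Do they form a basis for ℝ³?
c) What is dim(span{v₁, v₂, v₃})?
Yes independent, yes basis, dim = 3

Stack v₁, v₂, v₃ as rows of a 3×3 matrix.
[[2, 0, 0]; [-1, -1, 0]; [2, 2, 2]] is already lower triangular with nonzero diagonal entries (2, -1, 2), so its determinant is the product of the diagonal entries, det = (2)·(-1)·(2) = -4 ≠ 0, and the rows are linearly independent.
Three linearly independent vectors in ℝ³ form a basis for ℝ³, so dim(span{v₁,v₂,v₃}) = 3.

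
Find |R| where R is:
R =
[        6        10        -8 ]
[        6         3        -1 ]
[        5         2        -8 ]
det(R) = 322

Expand along row 0 (cofactor expansion): det(R) = a*(e*i - f*h) - b*(d*i - f*g) + c*(d*h - e*g), where the 3×3 is [[a, b, c], [d, e, f], [g, h, i]].
Minor M_00 = (3)*(-8) - (-1)*(2) = -24 + 2 = -22.
Minor M_01 = (6)*(-8) - (-1)*(5) = -48 + 5 = -43.
Minor M_02 = (6)*(2) - (3)*(5) = 12 - 15 = -3.
det(R) = (6)*(-22) - (10)*(-43) + (-8)*(-3) = -132 + 430 + 24 = 322.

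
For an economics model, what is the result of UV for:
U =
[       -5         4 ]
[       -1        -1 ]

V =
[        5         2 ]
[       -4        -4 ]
UV =
[      -41       -26 ]
[       -1         2 ]

Matrix multiplication: (UV)[i][j] = sum over k of U[i][k] * V[k][j].
  (UV)[0][0] = (-5)*(5) + (4)*(-4) = -41
  (UV)[0][1] = (-5)*(2) + (4)*(-4) = -26
  (UV)[1][0] = (-1)*(5) + (-1)*(-4) = -1
  (UV)[1][1] = (-1)*(2) + (-1)*(-4) = 2
UV =
[      -41       -26 ]
[       -1         2 ]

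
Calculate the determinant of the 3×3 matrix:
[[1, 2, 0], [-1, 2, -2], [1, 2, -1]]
-4

Expansion along first row:
det = 1·det([[2,-2],[2,-1]]) - 2·det([[-1,-2],[1,-1]]) + 0·det([[-1,2],[1,2]])
    = 1·(2·-1 - -2·2) - 2·(-1·-1 - -2·1) + 0·(-1·2 - 2·1)
    = 1·2 - 2·3 + 0·-4
    = 2 + -6 + 0 = -4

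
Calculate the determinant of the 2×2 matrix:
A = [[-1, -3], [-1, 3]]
-6

For A = [[a, b], [c, d]], det(A) = a*d - b*c.
det(A) = (-1)*(3) - (-3)*(-1) = -3 - 3 = -6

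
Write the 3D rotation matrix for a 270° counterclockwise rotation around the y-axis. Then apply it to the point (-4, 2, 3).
R = [[0, 0, -1], [0, 1, 0], [1, 0, 0]]; R·(-4, 2, 3) = (-3, 2, -4)

Rotation matrix for 270° around y-axis:
cos(270°) = 0, sin(270°) = -1
R = [[0, 0, -1], [0, 1, 0], [1, 0, 0]]
Apply to (-4, 2, 3): R·[-4, 2, 3]ᵀ = (-3, 2, -4)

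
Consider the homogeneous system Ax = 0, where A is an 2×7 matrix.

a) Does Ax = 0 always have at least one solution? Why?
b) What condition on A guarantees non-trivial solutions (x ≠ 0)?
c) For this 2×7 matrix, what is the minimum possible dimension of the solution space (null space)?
a) Yes, x = 0 is always a solution. b) When A has linearly dependent columns (rank < n). c) Minimum nullity = 5.

a) x = 0 satisfies A·0 = 0, so the zero vector is always a solution.
b) Non-trivial solutions exist iff the columns of A are linearly dependent, equivalently rank(A) < n (the number of columns).
c) By rank-nullity, rank(A) + nullity(A) = n = 7. Since A has only 2 rows, rank(A) ≤ 2, so nullity(A) ≥ 7 - 2 = 5.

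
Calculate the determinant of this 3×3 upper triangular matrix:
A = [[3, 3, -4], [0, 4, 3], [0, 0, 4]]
48

The determinant of a triangular matrix is the product of its diagonal entries (the off-diagonal entries above the diagonal do not affect it).
det(A) = (3) * (4) * (4) = 48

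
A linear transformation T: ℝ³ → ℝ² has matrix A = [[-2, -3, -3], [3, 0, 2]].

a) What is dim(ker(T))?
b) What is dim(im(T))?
dim(ker) = 1, dim(im) = 2

The two rows are not scalar multiples of one another (no single k satisfies row 2 = k × row 1), so they are linearly independent.
Thus rank(A) = 2.
dim(im(T)) = rank(A) = 2.
By the rank-nullity theorem applied to T: ℝ³ → ℝ², rank(A) + nullity(A) = 3 (the domain dimension), so dim(ker(T)) = 3 - 2 = 1.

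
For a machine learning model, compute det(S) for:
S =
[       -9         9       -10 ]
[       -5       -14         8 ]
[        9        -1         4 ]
det(S) = -50

Expand along row 0 (cofactor expansion): det(S) = a*(e*i - f*h) - b*(d*i - f*g) + c*(d*h - e*g), where the 3×3 is [[a, b, c], [d, e, f], [g, h, i]].
Minor M_00 = (-14)*(4) - (8)*(-1) = -56 + 8 = -48.
Minor M_01 = (-5)*(4) - (8)*(9) = -20 - 72 = -92.
Minor M_02 = (-5)*(-1) - (-14)*(9) = 5 + 126 = 131.
det(S) = (-9)*(-48) - (9)*(-92) + (-10)*(131) = 432 + 828 - 1310 = -50.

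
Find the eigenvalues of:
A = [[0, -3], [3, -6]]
λ = -3, -3

Solve det(A - λI) = 0. For a 2×2 matrix this is λ² - (trace)λ + det = 0.
trace(A) = 0 - 6 = -6.
det(A) = (0)*(-6) - (-3)*(3) = 0 + 9 = 9.
Characteristic equation: λ² - (-6)λ + (9) = 0.
Discriminant: (-6)² - 4*(9) = 36 - 36 = 0.
Roots: λ = (-6 ± √0) / 2 = -3, -3.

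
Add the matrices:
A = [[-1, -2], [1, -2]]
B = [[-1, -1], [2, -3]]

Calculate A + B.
[[-2, -3], [3, -5]]

Add corresponding elements:
(-1)+(-1)=-2
(-2)+(-1)=-3
(1)+(2)=3
(-2)+(-3)=-5
A + B = [[-2, -3], [3, -5]]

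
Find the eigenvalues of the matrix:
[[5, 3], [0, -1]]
λ = -1 and λ = 5

Characteristic equation: det(A - λI) = 0
λ² - (trace)λ + (det) = 0
λ² - (4)λ + (-5) = 0
λ² - 4λ - 5 = 0
Solving: λ = -1, 5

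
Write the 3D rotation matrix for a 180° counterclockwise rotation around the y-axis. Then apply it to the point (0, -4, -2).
R = [[-1, 0, 0], [0, 1, 0], [0, 0, -1]]; R·(0, -4, -2) = (0, -4, 2)

Rotation matrix for 180° around y-axis:
cos(180°) = -1, sin(180°) = 0
R = [[-1, 0, 0], [0, 1, 0], [0, 0, -1]]
Apply to (0, -4, -2): R·[0, -4, -2]ᵀ = (0, -4, 2)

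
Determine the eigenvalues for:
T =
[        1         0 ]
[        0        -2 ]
λ = -2, 1

Solve det(T - λI) = 0. For a 2×2 matrix the characteristic equation is λ² - (trace)λ + det = 0.
trace(T) = a + d = 1 - 2 = -1.
det(T) = a*d - b*c = (1)*(-2) - (0)*(0) = -2 - 0 = -2.
Characteristic equation: λ² - (-1)λ + (-2) = 0.
Discriminant = (-1)² - 4*(-2) = 1 + 8 = 9.
λ = (-1 ± √9) / 2 = (-1 ± 3) / 2 = -2, 1.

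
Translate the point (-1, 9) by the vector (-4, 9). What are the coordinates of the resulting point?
(-5, 18)

Translation by (-4, 9):
x' = -1 + -4 = -5
y' = 9 + 9 = 18
Homogeneous matrix: [[1, 0, -4], [0, 1, 9], [0, 0, 1]]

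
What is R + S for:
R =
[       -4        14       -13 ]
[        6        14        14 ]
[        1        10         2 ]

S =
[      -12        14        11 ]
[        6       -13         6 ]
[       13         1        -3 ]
R + S =
[      -16        28        -2 ]
[       12         1        20 ]
[       14        11        -1 ]

Matrix addition is elementwise: (R+S)[i][j] = R[i][j] + S[i][j].
  (R+S)[0][0] = (-4) + (-12) = -16
  (R+S)[0][1] = (14) + (14) = 28
  (R+S)[0][2] = (-13) + (11) = -2
  (R+S)[1][0] = (6) + (6) = 12
  (R+S)[1][1] = (14) + (-13) = 1
  (R+S)[1][2] = (14) + (6) = 20
  (R+S)[2][0] = (1) + (13) = 14
  (R+S)[2][1] = (10) + (1) = 11
  (R+S)[2][2] = (2) + (-3) = -1
R + S =
[      -16        28        -2 ]
[       12         1        20 ]
[       14        11        -1 ]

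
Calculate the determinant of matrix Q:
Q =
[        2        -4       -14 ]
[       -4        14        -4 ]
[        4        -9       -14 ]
det(Q) = 104

Expand along row 0 (cofactor expansion): det(Q) = a*(e*i - f*h) - b*(d*i - f*g) + c*(d*h - e*g), where the 3×3 is [[a, b, c], [d, e, f], [g, h, i]].
Minor M_00 = (14)*(-14) - (-4)*(-9) = -196 - 36 = -232.
Minor M_01 = (-4)*(-14) - (-4)*(4) = 56 + 16 = 72.
Minor M_02 = (-4)*(-9) - (14)*(4) = 36 - 56 = -20.
det(Q) = (2)*(-232) - (-4)*(72) + (-14)*(-20) = -464 + 288 + 280 = 104.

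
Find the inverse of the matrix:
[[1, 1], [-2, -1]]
[[-1, -1], [2, 1]]

For [[a,b],[c,d]], inverse = (1/det)·[[d,-b],[-c,a]]
det = 1·-1 - 1·-2 = 1
Inverse = (1/1)·[[-1, -1], [2, 1]]
        = [[-1, -1], [2, 1]]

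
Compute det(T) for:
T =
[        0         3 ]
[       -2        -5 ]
det(T) = 6

For a 2×2 matrix [[a, b], [c, d]], det = a*d - b*c.
det(T) = (0)*(-5) - (3)*(-2) = 0 + 6 = 6.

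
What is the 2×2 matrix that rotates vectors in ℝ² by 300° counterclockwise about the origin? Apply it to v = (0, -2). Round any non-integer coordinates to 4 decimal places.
R = [[1/2, √3/2], [-√3/2, 1/2]]; R·v = (-1.7321, -1.0000)

A counterclockwise rotation by angle θ in ℝ² has matrix R(θ) = [[cos θ, -sin θ], [sin θ, cos θ]].
For θ = 300°: cos θ = 1/2, sin θ = -√3/2.
R(300°) = [[1/2, √3/2], [-√3/2, 1/2]].
R·v = [1/2·0 + (√3/2)·-2, -√3/2·0 + 1/2·-2] = (-1.7321, -1.0000).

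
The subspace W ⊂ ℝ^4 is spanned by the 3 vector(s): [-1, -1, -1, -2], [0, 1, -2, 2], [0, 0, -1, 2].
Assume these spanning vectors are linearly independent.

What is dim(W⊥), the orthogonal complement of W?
dim(W⊥) = 1

For any subspace W of ℝ^n, dim(W) + dim(W⊥) = n (the whole-space dimension).
Here the given 3 vectors are linearly independent, so dim(W) = 3.
Thus dim(W⊥) = n - dim(W) = 4 - 3 = 1.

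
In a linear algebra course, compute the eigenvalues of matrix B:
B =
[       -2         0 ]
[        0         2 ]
λ = -2, 2

Solve det(B - λI) = 0. For a 2×2 matrix the characteristic equation is λ² - (trace)λ + det = 0.
trace(B) = a + d = -2 + 2 = 0.
det(B) = a*d - b*c = (-2)*(2) - (0)*(0) = -4 - 0 = -4.
Characteristic equation: λ² - (0)λ + (-4) = 0.
Discriminant = (0)² - 4*(-4) = 0 + 16 = 16.
λ = (0 ± √16) / 2 = (0 ± 4) / 2 = -2, 2.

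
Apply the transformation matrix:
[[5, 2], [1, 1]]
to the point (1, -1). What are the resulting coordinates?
(3, 0)

Matrix multiplication:
[[5, 2], [1, 1]] × [1, -1]ᵀ
= [5×1 + 2×-1, 1×1 + 1×-1]ᵀ
= [3.0000, 0.0000]ᵀ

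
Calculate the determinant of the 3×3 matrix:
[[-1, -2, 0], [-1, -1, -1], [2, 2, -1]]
3

Expansion along first row:
det = -1·det([[-1,-1],[2,-1]]) - -2·det([[-1,-1],[2,-1]]) + 0·det([[-1,-1],[2,2]])
    = -1·(-1·-1 - -1·2) - -2·(-1·-1 - -1·2) + 0·(-1·2 - -1·2)
    = -1·3 - -2·3 + 0·0
    = -3 + 6 + 0 = 3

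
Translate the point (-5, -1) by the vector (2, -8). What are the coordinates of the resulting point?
(-3, -9)

Translation by (2, -8):
x' = -5 + 2 = -3
y' = -1 + -8 = -9
Homogeneous matrix: [[1, 0, 2], [0, 1, -8], [0, 0, 1]]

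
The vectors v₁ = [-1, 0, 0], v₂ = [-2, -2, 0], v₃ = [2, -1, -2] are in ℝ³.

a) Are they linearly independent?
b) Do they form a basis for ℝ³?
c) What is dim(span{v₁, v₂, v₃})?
Yes independent, yes basis, dim = 3

Stack v₁, v₂, v₃ as rows of a 3×3 matrix.
[[-1, 0, 0]; [-2, -2, 0]; [2, -1, -2]] is already lower triangular with nonzero diagonal entries (-1, -2, -2), so its determinant is the product of the diagonal entries, det = (-1)·(-2)·(-2) = -4 ≠ 0, and the rows are linearly independent.
Three linearly independent vectors in ℝ³ form a basis for ℝ³, so dim(span{v₁,v₂,v₃}) = 3.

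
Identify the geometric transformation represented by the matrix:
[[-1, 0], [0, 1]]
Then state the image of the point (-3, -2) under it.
reflection across the y-axis; image of (-3, -2) is (3, -2)

This is a symmetric orthogonal matrix with determinant -1, which characterizes a reflection in ℝ².
The matrix [[-1, 0], [0, 1]] represents: reflection across the y-axis.
Applying it to (-3, -2): [-1·-3 + 0·-2, 0·-3 + 1·-2] = (3, -2).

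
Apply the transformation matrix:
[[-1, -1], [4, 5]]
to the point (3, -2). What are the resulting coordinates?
(-1, 2)

Matrix multiplication:
[[-1, -1], [4, 5]] × [3, -2]ᵀ
= [-1×3 + -1×-2, 4×3 + 5×-2]ᵀ
= [-1.0000, 2.0000]ᵀ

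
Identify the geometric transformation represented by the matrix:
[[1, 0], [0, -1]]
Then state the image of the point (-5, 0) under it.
reflection across the x-axis; image of (-5, 0) is (-5, 0)

This is a symmetric orthogonal matrix with determinant -1, which characterizes a reflection in ℝ².
The matrix [[1, 0], [0, -1]] represents: reflection across the x-axis.
Applying it to (-5, 0): [1·-5 + 0·0, 0·-5 + -1·0] = (-5, 0).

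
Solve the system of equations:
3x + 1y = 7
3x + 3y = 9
x = 2, y = 1

Use elimination (row reduction):
Equation 1: 3x + 1y = 7.
Equation 2: 3x + 3y = 9.
Multiply Eq1 by 3 and Eq2 by 3: 9x + 3y = 21;  9x + 9y = 27.
Subtract: (6)y = 6, so y = 1.
Back-substitute into Eq1: 3x + 1*(1) = 7, so x = 2.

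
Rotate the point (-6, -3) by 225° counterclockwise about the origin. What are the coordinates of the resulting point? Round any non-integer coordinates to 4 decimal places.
(2.1213, 6.3640)

Rotation matrix R(θ) = [[cos θ, -sin θ], [sin θ, cos θ]]; for θ = 225°:
R = [[-√2/2, √2/2], [-√2/2, -√2/2]]
Result: R × [-6, -3]ᵀ = [-√2/2·-6 + (√2/2)·-3, -√2/2·-6 + (-√2/2)·-3]ᵀ = (2.1213, 6.3640)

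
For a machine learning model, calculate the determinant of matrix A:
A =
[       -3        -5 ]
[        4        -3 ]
det(A) = 29

For a 2×2 matrix [[a, b], [c, d]], det = a*d - b*c.
det(A) = (-3)*(-3) - (-5)*(4) = 9 + 20 = 29.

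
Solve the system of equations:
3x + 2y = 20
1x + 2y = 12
x = 4, y = 4

Use elimination (row reduction):
Equation 1: 3x + 2y = 20.
Equation 2: 1x + 2y = 12.
Multiply Eq1 by 1 and Eq2 by 3: 3x + 2y = 20;  3x + 6y = 36.
Subtract: (4)y = 16, so y = 4.
Back-substitute into Eq1: 3x + 2*(4) = 20, so x = 4.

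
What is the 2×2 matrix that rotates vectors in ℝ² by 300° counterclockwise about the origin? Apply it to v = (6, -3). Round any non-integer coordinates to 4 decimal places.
R = [[1/2, √3/2], [-√3/2, 1/2]]; R·v = (0.4019, -6.6962)

A counterclockwise rotation by angle θ in ℝ² has matrix R(θ) = [[cos θ, -sin θ], [sin θ, cos θ]].
For θ = 300°: cos θ = 1/2, sin θ = -√3/2.
R(300°) = [[1/2, √3/2], [-√3/2, 1/2]].
R·v = [1/2·6 + (√3/2)·-3, -√3/2·6 + 1/2·-3] = (0.4019, -6.6962).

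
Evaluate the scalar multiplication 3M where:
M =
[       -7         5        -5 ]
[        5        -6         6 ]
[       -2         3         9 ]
3M =
[      -21        15       -15 ]
[       15       -18        18 ]
[       -6         9        27 ]

Scalar multiplication is elementwise: (3M)[i][j] = 3 * M[i][j].
  (3M)[0][0] = 3 * (-7) = -21
  (3M)[0][1] = 3 * (5) = 15
  (3M)[0][2] = 3 * (-5) = -15
  (3M)[1][0] = 3 * (5) = 15
  (3M)[1][1] = 3 * (-6) = -18
  (3M)[1][2] = 3 * (6) = 18
  (3M)[2][0] = 3 * (-2) = -6
  (3M)[2][1] = 3 * (3) = 9
  (3M)[2][2] = 3 * (9) = 27
3M =
[      -21        15       -15 ]
[       15       -18        18 ]
[       -6         9        27 ]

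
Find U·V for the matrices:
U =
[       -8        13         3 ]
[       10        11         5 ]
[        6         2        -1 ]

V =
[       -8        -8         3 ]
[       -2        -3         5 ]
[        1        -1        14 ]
UV =
[       41        22        83 ]
[      -97      -118       155 ]
[      -53       -53        14 ]

Matrix multiplication: (UV)[i][j] = sum over k of U[i][k] * V[k][j].
  (UV)[0][0] = (-8)*(-8) + (13)*(-2) + (3)*(1) = 41
  (UV)[0][1] = (-8)*(-8) + (13)*(-3) + (3)*(-1) = 22
  (UV)[0][2] = (-8)*(3) + (13)*(5) + (3)*(14) = 83
  (UV)[1][0] = (10)*(-8) + (11)*(-2) + (5)*(1) = -97
  (UV)[1][1] = (10)*(-8) + (11)*(-3) + (5)*(-1) = -118
  (UV)[1][2] = (10)*(3) + (11)*(5) + (5)*(14) = 155
  (UV)[2][0] = (6)*(-8) + (2)*(-2) + (-1)*(1) = -53
  (UV)[2][1] = (6)*(-8) + (2)*(-3) + (-1)*(-1) = -53
  (UV)[2][2] = (6)*(3) + (2)*(5) + (-1)*(14) = 14
UV =
[       41        22        83 ]
[      -97      -118       155 ]
[      -53       -53        14 ]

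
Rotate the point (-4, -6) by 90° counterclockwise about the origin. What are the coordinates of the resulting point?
(6, -4)

Rotation matrix R(θ) = [[cos θ, -sin θ], [sin θ, cos θ]]; for θ = 90°:
R = [[0, -1], [1, 0]]
Result: R × [-4, -6]ᵀ = [0·-4 + (-1)·-6, 1·-4 + (0)·-6]ᵀ = (6, -4)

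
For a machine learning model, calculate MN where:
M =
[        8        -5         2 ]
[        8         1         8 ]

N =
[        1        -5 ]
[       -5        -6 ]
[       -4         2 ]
MN =
[       25        -6 ]
[      -29       -30 ]

Matrix multiplication: (MN)[i][j] = sum over k of M[i][k] * N[k][j].
  (MN)[0][0] = (8)*(1) + (-5)*(-5) + (2)*(-4) = 25
  (MN)[0][1] = (8)*(-5) + (-5)*(-6) + (2)*(2) = -6
  (MN)[1][0] = (8)*(1) + (1)*(-5) + (8)*(-4) = -29
  (MN)[1][1] = (8)*(-5) + (1)*(-6) + (8)*(2) = -30
MN =
[       25        -6 ]
[      -29       -30 ]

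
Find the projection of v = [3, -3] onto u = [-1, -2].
[-3/5, -6/5]

The projection of v onto u is proj_u(v) = ((v·u) / (u·u)) · u.
v·u = (3)*(-1) + (-3)*(-2) = 3.
u·u = (-1)*(-1) + (-2)*(-2) = 5.
coefficient = 3 / 5 = 3/5.
proj_u(v) = 3/5 · [-1, -2] = [-3/5, -6/5].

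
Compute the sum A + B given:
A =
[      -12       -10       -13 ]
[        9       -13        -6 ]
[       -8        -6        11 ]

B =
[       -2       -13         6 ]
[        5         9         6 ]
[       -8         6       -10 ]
A + B =
[      -14       -23        -7 ]
[       14        -4         0 ]
[      -16         0         1 ]

Matrix addition is elementwise: (A+B)[i][j] = A[i][j] + B[i][j].
  (A+B)[0][0] = (-12) + (-2) = -14
  (A+B)[0][1] = (-10) + (-13) = -23
  (A+B)[0][2] = (-13) + (6) = -7
  (A+B)[1][0] = (9) + (5) = 14
  (A+B)[1][1] = (-13) + (9) = -4
  (A+B)[1][2] = (-6) + (6) = 0
  (A+B)[2][0] = (-8) + (-8) = -16
  (A+B)[2][1] = (-6) + (6) = 0
  (A+B)[2][2] = (11) + (-10) = 1
A + B =
[      -14       -23        -7 ]
[       14        -4         0 ]
[      -16         0         1 ]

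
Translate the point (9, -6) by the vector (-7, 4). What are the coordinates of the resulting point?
(2, -2)

Translation by (-7, 4):
x' = 9 + -7 = 2
y' = -6 + 4 = -2
Homogeneous matrix: [[1, 0, -7], [0, 1, 4], [0, 0, 1]]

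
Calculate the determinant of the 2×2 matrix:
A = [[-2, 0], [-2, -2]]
4

For A = [[a, b], [c, d]], det(A) = a*d - b*c.
det(A) = (-2)*(-2) - (0)*(-2) = 4 - 0 = 4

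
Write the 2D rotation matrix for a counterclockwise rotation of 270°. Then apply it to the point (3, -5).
R = [[0, 1], [-1, 0]]; R·(3, -5) = (-5, -3)

Rotation matrix formula: R(θ) = [[cos θ, -sin θ], [sin θ, cos θ]]
For θ = 270°:
cos(270°) = 0
sin(270°) = -1
R = [[0, 1], [-1, 0]]
Apply to (3, -5): [0·3 + (1)·-5, -1·3 + 0·-5] = (-5, -3)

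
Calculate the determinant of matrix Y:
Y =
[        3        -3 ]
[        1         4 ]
det(Y) = 15

For a 2×2 matrix [[a, b], [c, d]], det = a*d - b*c.
det(Y) = (3)*(4) - (-3)*(1) = 12 + 3 = 15.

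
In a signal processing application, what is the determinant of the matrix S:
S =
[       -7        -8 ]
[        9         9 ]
det(S) = 9

For a 2×2 matrix [[a, b], [c, d]], det = a*d - b*c.
det(S) = (-7)*(9) - (-8)*(9) = -63 + 72 = 9.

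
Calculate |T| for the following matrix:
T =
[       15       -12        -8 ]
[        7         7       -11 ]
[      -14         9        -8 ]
det(T) = -3163

Expand along row 0 (cofactor expansion): det(T) = a*(e*i - f*h) - b*(d*i - f*g) + c*(d*h - e*g), where the 3×3 is [[a, b, c], [d, e, f], [g, h, i]].
Minor M_00 = (7)*(-8) - (-11)*(9) = -56 + 99 = 43.
Minor M_01 = (7)*(-8) - (-11)*(-14) = -56 - 154 = -210.
Minor M_02 = (7)*(9) - (7)*(-14) = 63 + 98 = 161.
det(T) = (15)*(43) - (-12)*(-210) + (-8)*(161) = 645 - 2520 - 1288 = -3163.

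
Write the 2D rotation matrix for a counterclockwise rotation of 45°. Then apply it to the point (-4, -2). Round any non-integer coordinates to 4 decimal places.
R = [[√2/2, -√2/2], [√2/2, √2/2]]; R·(-4, -2) = (-1.4142, -4.2426)

Rotation matrix formula: R(θ) = [[cos θ, -sin θ], [sin θ, cos θ]]
For θ = 45°:
cos(45°) = √2/2
sin(45°) = √2/2
R = [[√2/2, -√2/2], [√2/2, √2/2]]
Apply to (-4, -2): [√2/2·-4 + (-√2/2)·-2, √2/2·-4 + √2/2·-2] = (-1.4142, -4.2426)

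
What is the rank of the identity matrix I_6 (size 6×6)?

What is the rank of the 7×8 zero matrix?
rank(I_6) = 6, rank(0) = 0

The identity I_6 has 6 columns that are the standard basis vectors e_1, …, e_6. These are linearly independent, so all 6 columns are pivots and rank(I_6) = 6.
The 7×8 zero matrix has every entry zero, so every row is the zero row and there are no pivots; rank(0) = 0.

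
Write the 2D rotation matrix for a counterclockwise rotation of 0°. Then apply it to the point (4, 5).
R = [[1, 0], [0, 1]]; R·(4, 5) = (4, 5)

Rotation matrix formula: R(θ) = [[cos θ, -sin θ], [sin θ, cos θ]]
For θ = 0°:
cos(0°) = 1
sin(0°) = 0
R = [[1, 0], [0, 1]]
Apply to (4, 5): [1·4 + (0)·5, 0·4 + 1·5] = (4, 5)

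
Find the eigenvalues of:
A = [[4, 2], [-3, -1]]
λ = 1, 2

Solve det(A - λI) = 0. For a 2×2 matrix this is λ² - (trace)λ + det = 0.
trace(A) = 4 - 1 = 3.
det(A) = (4)*(-1) - (2)*(-3) = -4 + 6 = 2.
Characteristic equation: λ² - (3)λ + (2) = 0.
Discriminant: (3)² - 4*(2) = 9 - 8 = 1.
Roots: λ = (3 ± √1) / 2 = 1, 2.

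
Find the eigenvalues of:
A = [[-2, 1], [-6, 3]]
λ = 0, 1

Solve det(A - λI) = 0. For a 2×2 matrix this is λ² - (trace)λ + det = 0.
trace(A) = -2 + 3 = 1.
det(A) = (-2)*(3) - (1)*(-6) = -6 + 6 = 0.
Characteristic equation: λ² - (1)λ + (0) = 0.
Discriminant: (1)² - 4*(0) = 1 - 0 = 1.
Roots: λ = (1 ± √1) / 2 = 0, 1.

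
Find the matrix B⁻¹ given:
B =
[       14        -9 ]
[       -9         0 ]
det(B) = -81
B⁻¹ =
[        0      -1/9 ]
[     -1/9    -14/81 ]

For a 2×2 matrix B = [[a, b], [c, d]] with det(B) ≠ 0, B⁻¹ = (1/det(B)) * [[d, -b], [-c, a]].
det(B) = (14)*(0) - (-9)*(-9) = 0 - 81 = -81.
B⁻¹ = (1/-81) * [[0, 9], [9, 14]].
Dividing each entry by -81 and reducing:
B⁻¹ =
[        0      -1/9 ]
[     -1/9    -14/81 ]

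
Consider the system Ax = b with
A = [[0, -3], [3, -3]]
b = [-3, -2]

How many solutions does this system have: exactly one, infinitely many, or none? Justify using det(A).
Exactly one solution

Compute det(A) = (0)*(-3) - (-3)*(3) = 9.
Because det(A) ≠ 0, A is invertible and Ax = b has a unique solution for every b (here x = A⁻¹ b).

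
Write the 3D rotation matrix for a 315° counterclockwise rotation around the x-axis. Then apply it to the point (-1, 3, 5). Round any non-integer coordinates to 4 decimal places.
R = [[1, 0, 0], [0, √2/2, √2/2], [0, -√2/2, √2/2]]; R·(-1, 3, 5) = (-1.0000, 5.6569, 1.4142)

Rotation matrix for 315° around x-axis:
cos(315°) = √2/2, sin(315°) = -√2/2
R = [[1, 0, 0], [0, √2/2, √2/2], [0, -√2/2, √2/2]]
Apply to (-1, 3, 5): R·[-1, 3, 5]ᵀ = (-1.0000, 5.6569, 1.4142)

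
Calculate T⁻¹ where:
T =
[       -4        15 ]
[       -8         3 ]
det(T) = 108
T⁻¹ =
[     1/36     -5/36 ]
[     2/27     -1/27 ]

For a 2×2 matrix T = [[a, b], [c, d]] with det(T) ≠ 0, T⁻¹ = (1/det(T)) * [[d, -b], [-c, a]].
det(T) = (-4)*(3) - (15)*(-8) = -12 + 120 = 108.
T⁻¹ = (1/108) * [[3, -15], [8, -4]].
Dividing each entry by 108 and reducing:
T⁻¹ =
[     1/36     -5/36 ]
[     2/27     -1/27 ]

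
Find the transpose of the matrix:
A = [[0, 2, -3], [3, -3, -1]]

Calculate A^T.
[[0, 3], [2, -3], [-3, -1]]

The transpose sends entry (i,j) to (j,i); rows become columns.
Row 0 of A: [0, 2, -3] -> column 0 of A^T.
Row 1 of A: [3, -3, -1] -> column 1 of A^T.
A^T = [[0, 3], [2, -3], [-3, -1]]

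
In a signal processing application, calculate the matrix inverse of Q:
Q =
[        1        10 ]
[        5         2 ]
det(Q) = -48
Q⁻¹ =
[    -1/24      5/24 ]
[     5/48     -1/48 ]

For a 2×2 matrix Q = [[a, b], [c, d]] with det(Q) ≠ 0, Q⁻¹ = (1/det(Q)) * [[d, -b], [-c, a]].
det(Q) = (1)*(2) - (10)*(5) = 2 - 50 = -48.
Q⁻¹ = (1/-48) * [[2, -10], [-5, 1]].
Dividing each entry by -48 and reducing:
Q⁻¹ =
[    -1/24      5/24 ]
[     5/48     -1/48 ]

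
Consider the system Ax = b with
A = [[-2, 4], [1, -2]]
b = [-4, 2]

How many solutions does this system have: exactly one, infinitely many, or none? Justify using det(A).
Infinitely many solutions

det(A) = (-2)*(-2) - (4)*(1) = 0, so A is singular (column 2 is -2 times column 1).
b = [-4, 2] = 2 * column 1 of A, so b lies in the column space of A.
A singular matrix whose right-hand side is in its column space gives a 1-parameter family of solutions — infinitely many.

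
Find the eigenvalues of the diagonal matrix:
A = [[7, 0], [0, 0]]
λ₁ = 7, λ₂ = 0

The characteristic polynomial of A is det(A - λI) = (7 - λ)(0 - λ) = 0.
The roots are λ = 7 and λ = 0, so the eigenvalues are the diagonal entries.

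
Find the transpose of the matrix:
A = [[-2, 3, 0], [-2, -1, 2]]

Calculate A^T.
[[-2, -2], [3, -1], [0, 2]]

The transpose sends entry (i,j) to (j,i); rows become columns.
Row 0 of A: [-2, 3, 0] -> column 0 of A^T.
Row 1 of A: [-2, -1, 2] -> column 1 of A^T.
A^T = [[-2, -2], [3, -1], [0, 2]]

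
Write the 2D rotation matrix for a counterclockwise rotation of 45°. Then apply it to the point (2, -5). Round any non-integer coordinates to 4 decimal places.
R = [[√2/2, -√2/2], [√2/2, √2/2]]; R·(2, -5) = (4.9497, -2.1213)

Rotation matrix formula: R(θ) = [[cos θ, -sin θ], [sin θ, cos θ]]
For θ = 45°:
cos(45°) = √2/2
sin(45°) = √2/2
R = [[√2/2, -√2/2], [√2/2, √2/2]]
Apply to (2, -5): [√2/2·2 + (-√2/2)·-5, √2/2·2 + √2/2·-5] = (4.9497, -2.1213)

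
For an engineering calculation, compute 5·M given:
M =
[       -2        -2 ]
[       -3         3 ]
5M =
[      -10       -10 ]
[      -15        15 ]

Scalar multiplication is elementwise: (5M)[i][j] = 5 * M[i][j].
  (5M)[0][0] = 5 * (-2) = -10
  (5M)[0][1] = 5 * (-2) = -10
  (5M)[1][0] = 5 * (-3) = -15
  (5M)[1][1] = 5 * (3) = 15
5M =
[      -10       -10 ]
[      -15        15 ]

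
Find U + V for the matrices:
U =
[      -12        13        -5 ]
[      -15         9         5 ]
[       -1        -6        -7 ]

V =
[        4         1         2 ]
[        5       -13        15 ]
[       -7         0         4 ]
U + V =
[       -8        14        -3 ]
[      -10        -4        20 ]
[       -8        -6        -3 ]

Matrix addition is elementwise: (U+V)[i][j] = U[i][j] + V[i][j].
  (U+V)[0][0] = (-12) + (4) = -8
  (U+V)[0][1] = (13) + (1) = 14
  (U+V)[0][2] = (-5) + (2) = -3
  (U+V)[1][0] = (-15) + (5) = -10
  (U+V)[1][1] = (9) + (-13) = -4
  (U+V)[1][2] = (5) + (15) = 20
  (U+V)[2][0] = (-1) + (-7) = -8
  (U+V)[2][1] = (-6) + (0) = -6
  (U+V)[2][2] = (-7) + (4) = -3
U + V =
[       -8        14        -3 ]
[      -10        -4        20 ]
[       -8        -6        -3 ]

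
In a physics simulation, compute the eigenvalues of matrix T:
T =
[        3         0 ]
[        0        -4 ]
λ = -4, 3

Solve det(T - λI) = 0. For a 2×2 matrix the characteristic equation is λ² - (trace)λ + det = 0.
trace(T) = a + d = 3 - 4 = -1.
det(T) = a*d - b*c = (3)*(-4) - (0)*(0) = -12 - 0 = -12.
Characteristic equation: λ² - (-1)λ + (-12) = 0.
Discriminant = (-1)² - 4*(-12) = 1 + 48 = 49.
λ = (-1 ± √49) / 2 = (-1 ± 7) / 2 = -4, 3.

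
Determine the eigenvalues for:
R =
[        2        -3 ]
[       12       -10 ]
λ = -4, -4

Solve det(R - λI) = 0. For a 2×2 matrix the characteristic equation is λ² - (trace)λ + det = 0.
trace(R) = a + d = 2 - 10 = -8.
det(R) = a*d - b*c = (2)*(-10) - (-3)*(12) = -20 + 36 = 16.
Characteristic equation: λ² - (-8)λ + (16) = 0.
Discriminant = (-8)² - 4*(16) = 64 - 64 = 0.
λ = (-8 ± √0) / 2 = (-8 ± 0) / 2 = -4, -4.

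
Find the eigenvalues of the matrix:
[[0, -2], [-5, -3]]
λ = -5 and λ = 2

Characteristic equation: det(A - λI) = 0
λ² - (trace)λ + (det) = 0
λ² - (-3)λ + (-10) = 0
λ² + 3λ - 10 = 0
Solving: λ = -5, 2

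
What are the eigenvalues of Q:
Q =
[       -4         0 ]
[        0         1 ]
λ = -4, 1

Solve det(Q - λI) = 0. For a 2×2 matrix the characteristic equation is λ² - (trace)λ + det = 0.
trace(Q) = a + d = -4 + 1 = -3.
det(Q) = a*d - b*c = (-4)*(1) - (0)*(0) = -4 - 0 = -4.
Characteristic equation: λ² - (-3)λ + (-4) = 0.
Discriminant = (-3)² - 4*(-4) = 9 + 16 = 25.
λ = (-3 ± √25) / 2 = (-3 ± 5) / 2 = -4, 1.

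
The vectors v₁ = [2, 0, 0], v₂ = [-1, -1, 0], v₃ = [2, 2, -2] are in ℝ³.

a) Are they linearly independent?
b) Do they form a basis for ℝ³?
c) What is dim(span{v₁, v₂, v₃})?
Yes independent, yes basis, dim = 3

Stack v₁, v₂, v₃ as rows of a 3×3 matrix.
[[2, 0, 0]; [-1, -1, 0]; [2, 2, -2]] is already lower triangular with nonzero diagonal entries (2, -1, -2), so its determinant is the product of the diagonal entries, det = (2)·(-1)·(-2) = 4 ≠ 0, and the rows are linearly independent.
Three linearly independent vectors in ℝ³ form a basis for ℝ³, so dim(span{v₁,v₂,v₃}) = 3.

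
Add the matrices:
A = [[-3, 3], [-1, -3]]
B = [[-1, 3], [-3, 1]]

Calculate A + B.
[[-4, 6], [-4, -2]]

Add corresponding elements:
(-3)+(-1)=-4
(3)+(3)=6
(-1)+(-3)=-4
(-3)+(1)=-2
A + B = [[-4, 6], [-4, -2]]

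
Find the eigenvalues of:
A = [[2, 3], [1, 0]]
λ = -1, 3

Solve det(A - λI) = 0. For a 2×2 matrix this is λ² - (trace)λ + det = 0.
trace(A) = 2 + 0 = 2.
det(A) = (2)*(0) - (3)*(1) = 0 - 3 = -3.
Characteristic equation: λ² - (2)λ + (-3) = 0.
Discriminant: (2)² - 4*(-3) = 4 + 12 = 16.
Roots: λ = (2 ± √16) / 2 = -1, 3.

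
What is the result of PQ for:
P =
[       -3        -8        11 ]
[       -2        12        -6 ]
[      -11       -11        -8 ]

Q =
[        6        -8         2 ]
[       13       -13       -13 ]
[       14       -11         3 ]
PQ =
[       32         7       131 ]
[       60       -74      -178 ]
[     -321       319        97 ]

Matrix multiplication: (PQ)[i][j] = sum over k of P[i][k] * Q[k][j].
  (PQ)[0][0] = (-3)*(6) + (-8)*(13) + (11)*(14) = 32
  (PQ)[0][1] = (-3)*(-8) + (-8)*(-13) + (11)*(-11) = 7
  (PQ)[0][2] = (-3)*(2) + (-8)*(-13) + (11)*(3) = 131
  (PQ)[1][0] = (-2)*(6) + (12)*(13) + (-6)*(14) = 60
  (PQ)[1][1] = (-2)*(-8) + (12)*(-13) + (-6)*(-11) = -74
  (PQ)[1][2] = (-2)*(2) + (12)*(-13) + (-6)*(3) = -178
  (PQ)[2][0] = (-11)*(6) + (-11)*(13) + (-8)*(14) = -321
  (PQ)[2][1] = (-11)*(-8) + (-11)*(-13) + (-8)*(-11) = 319
  (PQ)[2][2] = (-11)*(2) + (-11)*(-13) + (-8)*(3) = 97
PQ =
[       32         7       131 ]
[       60       -74      -178 ]
[     -321       319        97 ]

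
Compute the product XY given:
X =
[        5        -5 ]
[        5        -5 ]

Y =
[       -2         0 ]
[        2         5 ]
XY =
[      -20       -25 ]
[      -20       -25 ]

Matrix multiplication: (XY)[i][j] = sum over k of X[i][k] * Y[k][j].
  (XY)[0][0] = (5)*(-2) + (-5)*(2) = -20
  (XY)[0][1] = (5)*(0) + (-5)*(5) = -25
  (XY)[1][0] = (5)*(-2) + (-5)*(2) = -20
  (XY)[1][1] = (5)*(0) + (-5)*(5) = -25
XY =
[      -20       -25 ]
[      -20       -25 ]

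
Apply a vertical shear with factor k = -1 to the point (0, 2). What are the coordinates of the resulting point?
(0, 2)

Shear matrix for vertical shear with factor k = -1:
[[1, 0], [-1, 1]]
Result: (0, 2) → (0, 2)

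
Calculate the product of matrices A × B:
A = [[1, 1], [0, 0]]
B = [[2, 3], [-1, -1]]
[[1, 2], [0, 0]]

Matrix multiplication:
C[0][0] = 1×2 + 1×-1 = 1
C[0][1] = 1×3 + 1×-1 = 2
C[1][0] = 0×2 + 0×-1 = 0
C[1][1] = 0×3 + 0×-1 = 0
Result: [[1, 2], [0, 0]]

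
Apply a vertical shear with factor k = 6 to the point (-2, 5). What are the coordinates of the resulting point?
(-2, -7)

Shear matrix for vertical shear with factor k = 6:
[[1, 0], [6, 1]]
Result: (-2, 5) → (-2, -7)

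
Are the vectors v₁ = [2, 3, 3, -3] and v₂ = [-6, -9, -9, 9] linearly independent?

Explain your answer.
No, linearly dependent (v₂ = -3·v₁)

Check whether there is a scalar k with v₂ = k·v₁.
Comparing components, k = -3 satisfies -3·[2, 3, 3, -3] = [-6, -9, -9, 9].
Since v₂ is a scalar multiple of v₁, the two vectors are linearly dependent.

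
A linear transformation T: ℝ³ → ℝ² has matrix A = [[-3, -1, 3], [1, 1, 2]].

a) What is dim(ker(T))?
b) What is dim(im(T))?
dim(ker) = 1, dim(im) = 2

The two rows are not scalar multiples of one another (no single k satisfies row 2 = k × row 1), so they are linearly independent.
Thus rank(A) = 2.
dim(im(T)) = rank(A) = 2.
By the rank-nullity theorem applied to T: ℝ³ → ℝ², rank(A) + nullity(A) = 3 (the domain dimension), so dim(ker(T)) = 3 - 2 = 1.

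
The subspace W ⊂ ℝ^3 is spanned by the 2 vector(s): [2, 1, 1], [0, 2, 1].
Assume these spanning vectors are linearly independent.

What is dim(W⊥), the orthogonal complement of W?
dim(W⊥) = 1

For any subspace W of ℝ^n, dim(W) + dim(W⊥) = n (the whole-space dimension).
Here the given 2 vectors are linearly independent, so dim(W) = 2.
Thus dim(W⊥) = n - dim(W) = 3 - 2 = 1.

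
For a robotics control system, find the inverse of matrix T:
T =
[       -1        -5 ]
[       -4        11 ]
det(T) = -31
T⁻¹ =
[   -11/31     -5/31 ]
[    -4/31      1/31 ]

For a 2×2 matrix T = [[a, b], [c, d]] with det(T) ≠ 0, T⁻¹ = (1/det(T)) * [[d, -b], [-c, a]].
det(T) = (-1)*(11) - (-5)*(-4) = -11 - 20 = -31.
T⁻¹ = (1/-31) * [[11, 5], [4, -1]].
Dividing each entry by -31 and reducing:
T⁻¹ =
[   -11/31     -5/31 ]
[    -4/31      1/31 ]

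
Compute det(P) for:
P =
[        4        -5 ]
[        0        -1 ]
det(P) = -4

For a 2×2 matrix [[a, b], [c, d]], det = a*d - b*c.
det(P) = (4)*(-1) - (-5)*(0) = -4 - 0 = -4.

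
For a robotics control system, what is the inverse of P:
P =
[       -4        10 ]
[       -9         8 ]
det(P) = 58
P⁻¹ =
[     4/29     -5/29 ]
[     9/58     -2/29 ]

For a 2×2 matrix P = [[a, b], [c, d]] with det(P) ≠ 0, P⁻¹ = (1/det(P)) * [[d, -b], [-c, a]].
det(P) = (-4)*(8) - (10)*(-9) = -32 + 90 = 58.
P⁻¹ = (1/58) * [[8, -10], [9, -4]].
Dividing each entry by 58 and reducing:
P⁻¹ =
[     4/29     -5/29 ]
[     9/58     -2/29 ]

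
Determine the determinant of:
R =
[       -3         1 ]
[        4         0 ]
det(R) = -4

For a 2×2 matrix [[a, b], [c, d]], det = a*d - b*c.
det(R) = (-3)*(0) - (1)*(4) = 0 - 4 = -4.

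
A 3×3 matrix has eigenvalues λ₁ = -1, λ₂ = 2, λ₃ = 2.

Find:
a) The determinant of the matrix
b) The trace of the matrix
det = -4, trace = 3

Two standard eigenvalue identities:
- det(A) equals the product of the eigenvalues (counted with multiplicity).
- trace(A) equals the sum of the eigenvalues.
det(A) = (-1)*(2)*(2) = -4.
trace(A) = -1 + 2 + 2 = 3.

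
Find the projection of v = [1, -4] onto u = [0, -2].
[0, -4]

The projection of v onto u is proj_u(v) = ((v·u) / (u·u)) · u.
v·u = (1)*(0) + (-4)*(-2) = 8.
u·u = (0)*(0) + (-2)*(-2) = 4.
coefficient = 8 / 4 = 2.
proj_u(v) = 2 · [0, -2] = [0, -4].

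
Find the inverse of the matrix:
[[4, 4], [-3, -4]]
[[1, 1], [-3/4, -1]]

For [[a,b],[c,d]], inverse = (1/det)·[[d,-b],[-c,a]]
det = 4·-4 - 4·-3 = -4
Inverse = (1/-4)·[[-4, -4], [3, 4]]
        = [[1, 1], [-3/4, -1]]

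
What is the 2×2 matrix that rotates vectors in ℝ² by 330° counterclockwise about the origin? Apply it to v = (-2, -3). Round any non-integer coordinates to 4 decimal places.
R = [[√3/2, 1/2], [-1/2, √3/2]]; R·v = (-3.2321, -1.5981)

A counterclockwise rotation by angle θ in ℝ² has matrix R(θ) = [[cos θ, -sin θ], [sin θ, cos θ]].
For θ = 330°: cos θ = √3/2, sin θ = -1/2.
R(330°) = [[√3/2, 1/2], [-1/2, √3/2]].
R·v = [√3/2·-2 + (1/2)·-3, -1/2·-2 + √3/2·-3] = (-3.2321, -1.5981).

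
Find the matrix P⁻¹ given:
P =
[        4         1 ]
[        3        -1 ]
det(P) = -7
P⁻¹ =
[      1/7       1/7 ]
[      3/7      -4/7 ]

For a 2×2 matrix P = [[a, b], [c, d]] with det(P) ≠ 0, P⁻¹ = (1/det(P)) * [[d, -b], [-c, a]].
det(P) = (4)*(-1) - (1)*(3) = -4 - 3 = -7.
P⁻¹ = (1/-7) * [[-1, -1], [-3, 4]].
Dividing each entry by -7 and reducing:
P⁻¹ =
[      1/7       1/7 ]
[      3/7      -4/7 ]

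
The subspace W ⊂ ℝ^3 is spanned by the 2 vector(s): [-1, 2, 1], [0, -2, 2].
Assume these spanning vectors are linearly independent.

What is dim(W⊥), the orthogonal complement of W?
dim(W⊥) = 1

For any subspace W of ℝ^n, dim(W) + dim(W⊥) = n (the whole-space dimension).
Here the given 2 vectors are linearly independent, so dim(W) = 2.
Thus dim(W⊥) = n - dim(W) = 3 - 2 = 1.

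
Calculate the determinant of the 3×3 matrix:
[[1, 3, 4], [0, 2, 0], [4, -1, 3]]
-26

Expansion along first row:
det = 1·det([[2,0],[-1,3]]) - 3·det([[0,0],[4,3]]) + 4·det([[0,2],[4,-1]])
    = 1·(2·3 - 0·-1) - 3·(0·3 - 0·4) + 4·(0·-1 - 2·4)
    = 1·6 - 3·0 + 4·-8
    = 6 + 0 + -32 = -26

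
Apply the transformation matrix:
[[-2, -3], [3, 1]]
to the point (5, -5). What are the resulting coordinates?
(5, 10)

Matrix multiplication:
[[-2, -3], [3, 1]] × [5, -5]ᵀ
= [-2×5 + -3×-5, 3×5 + 1×-5]ᵀ
= [5.0000, 10.0000]ᵀ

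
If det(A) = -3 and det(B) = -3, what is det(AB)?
9

Use the multiplicative property of determinants: det(AB) = det(A)*det(B).
det(AB) = (-3)*(-3) = 9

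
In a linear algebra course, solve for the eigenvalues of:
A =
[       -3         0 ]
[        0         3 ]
λ = -3, 3

Solve det(A - λI) = 0. For a 2×2 matrix the characteristic equation is λ² - (trace)λ + det = 0.
trace(A) = a + d = -3 + 3 = 0.
det(A) = a*d - b*c = (-3)*(3) - (0)*(0) = -9 - 0 = -9.
Characteristic equation: λ² - (0)λ + (-9) = 0.
Discriminant = (0)² - 4*(-9) = 0 + 36 = 36.
λ = (0 ± √36) / 2 = (0 ± 6) / 2 = -3, 3.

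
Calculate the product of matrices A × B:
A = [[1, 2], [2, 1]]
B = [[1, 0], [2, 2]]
[[5, 4], [4, 2]]

Matrix multiplication:
C[0][0] = 1×1 + 2×2 = 5
C[0][1] = 1×0 + 2×2 = 4
C[1][0] = 2×1 + 1×2 = 4
C[1][1] = 2×0 + 1×2 = 2
Result: [[5, 4], [4, 2]]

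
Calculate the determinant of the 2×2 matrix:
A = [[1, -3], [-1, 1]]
-2

For A = [[a, b], [c, d]], det(A) = a*d - b*c.
det(A) = (1)*(1) - (-3)*(-1) = 1 - 3 = -2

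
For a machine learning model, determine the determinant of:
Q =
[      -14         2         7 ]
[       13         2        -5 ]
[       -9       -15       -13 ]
det(Q) = 603

Expand along row 0 (cofactor expansion): det(Q) = a*(e*i - f*h) - b*(d*i - f*g) + c*(d*h - e*g), where the 3×3 is [[a, b, c], [d, e, f], [g, h, i]].
Minor M_00 = (2)*(-13) - (-5)*(-15) = -26 - 75 = -101.
Minor M_01 = (13)*(-13) - (-5)*(-9) = -169 - 45 = -214.
Minor M_02 = (13)*(-15) - (2)*(-9) = -195 + 18 = -177.
det(Q) = (-14)*(-101) - (2)*(-214) + (7)*(-177) = 1414 + 428 - 1239 = 603.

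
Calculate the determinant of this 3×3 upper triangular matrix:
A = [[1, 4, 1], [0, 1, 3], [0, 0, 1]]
1

The determinant of a triangular matrix is the product of its diagonal entries (the off-diagonal entries above the diagonal do not affect it).
det(A) = (1) * (1) * (1) = 1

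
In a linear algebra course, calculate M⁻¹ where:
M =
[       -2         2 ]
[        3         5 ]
det(M) = -16
M⁻¹ =
[    -5/16       1/8 ]
[     3/16       1/8 ]

For a 2×2 matrix M = [[a, b], [c, d]] with det(M) ≠ 0, M⁻¹ = (1/det(M)) * [[d, -b], [-c, a]].
det(M) = (-2)*(5) - (2)*(3) = -10 - 6 = -16.
M⁻¹ = (1/-16) * [[5, -2], [-3, -2]].
Dividing each entry by -16 and reducing:
M⁻¹ =
[    -5/16       1/8 ]
[     3/16       1/8 ]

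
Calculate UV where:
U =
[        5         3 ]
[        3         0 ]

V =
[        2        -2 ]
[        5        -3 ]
UV =
[       25       -19 ]
[        6        -6 ]

Matrix multiplication: (UV)[i][j] = sum over k of U[i][k] * V[k][j].
  (UV)[0][0] = (5)*(2) + (3)*(5) = 25
  (UV)[0][1] = (5)*(-2) + (3)*(-3) = -19
  (UV)[1][0] = (3)*(2) + (0)*(5) = 6
  (UV)[1][1] = (3)*(-2) + (0)*(-3) = -6
UV =
[       25       -19 ]
[        6        -6 ]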